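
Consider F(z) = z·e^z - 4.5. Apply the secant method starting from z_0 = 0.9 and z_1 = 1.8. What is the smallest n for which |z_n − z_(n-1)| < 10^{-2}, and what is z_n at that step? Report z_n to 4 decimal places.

F(0.9) = -2.286357, F(1.8) = 6.389365
z_2 = 1.800000 − 6.389365·(0.900000)/(8.675723) = 1.137182;  |Δ| = 0.662818
F(1.137182) = -0.954304
z_3 = 1.137182 − (-0.954304)·(-0.662818)/(-7.343669) = 1.223314;  |Δ| = 0.086133
F(1.223314) = -0.342649
z_4 = 1.223314 − (-0.342649)·(0.086133)/(0.611655) = 1.271566;  |Δ| = 0.048252
F(1.271566) = 0.034954
z_5 = 1.271566 − 0.034954·(0.048252)/(0.377603) = 1.267099;  |Δ| = 0.004467
|z_5 − z_4| = 0.004467 < 10^{-2}

n = 5, z_n = 1.2671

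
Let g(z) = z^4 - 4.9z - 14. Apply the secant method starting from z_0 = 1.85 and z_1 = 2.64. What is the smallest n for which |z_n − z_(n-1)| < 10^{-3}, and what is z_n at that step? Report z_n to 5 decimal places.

n = 6, z_n = 2.23498

g(1.85) = -11.3514937, g(2.64) = 21.6393242
z_2 = 2.6400000 − 21.6393242·(0.7900000)/(32.9908179) = 2.1218235;  |Δ| = 0.5181765
g(2.1218235) = -4.1277154
z_3 = 2.1218235 − (-4.1277154)·(-0.5181765)/(-25.7670396) = 2.2048321;  |Δ| = 0.0830086
g(2.2048321) = -1.1715901
z_4 = 2.2048321 − (-1.1715901)·(0.0830086)/(2.9561254) = 2.2377306;  |Δ| = 0.0328985
g(2.2377306) = 0.1095561
z_5 = 2.2377306 − 0.1095561·(0.0328985)/(1.2811462) = 2.2349173;  |Δ| = 0.0028133
g(2.2349173) = -0.0025160
z_6 = 2.2349173 − (-0.0025160)·(-0.0028133)/(-0.1120721) = 2.2349804;  |Δ| = 0.0000632
|z_6 − z_5| = 0.0000632 < 10^{-3}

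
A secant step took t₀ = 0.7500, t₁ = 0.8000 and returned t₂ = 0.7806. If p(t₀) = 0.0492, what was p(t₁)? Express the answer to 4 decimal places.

-0.0312

The secant line through (0.7500, 0.0492) and (0.8000, p(t₁)) crosses zero at t₂ = 0.7806.
So (0.7500, 0.0492), (0.8000, p(t₁)), (0.7806, 0) are collinear:
p(t₁) = 0.0492 · (0.8000 − 0.7806) / (0.7500 − 0.7806) = 0.0492 · (0.019400)/(-0.030600) = -0.031192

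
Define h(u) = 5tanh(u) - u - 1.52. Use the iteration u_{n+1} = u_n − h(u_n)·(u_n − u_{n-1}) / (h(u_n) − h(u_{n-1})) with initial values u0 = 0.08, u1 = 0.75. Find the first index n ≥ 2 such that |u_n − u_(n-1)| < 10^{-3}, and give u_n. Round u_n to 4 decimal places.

h(0.08) = -1.200851, h(0.75) = 0.905745
u2 = 0.750000 − 0.905745·(0.670000)/(2.106596) = 0.461929;  |Δ| = 0.288071
h(0.461929) = 0.176347
u3 = 0.461929 − 0.176347·(-0.288071)/(-0.729398) = 0.392282;  |Δ| = 0.069647
h(0.392282) = -0.045652
u4 = 0.392282 − (-0.045652)·(-0.069647)/(-0.221999) = 0.406604;  |Δ| = 0.014322
h(0.406604) = 0.001324
u5 = 0.406604 − 0.001324·(0.014322)/(0.046977) = 0.406201;  |Δ| = 0.000404
|u5 − u4| = 0.000404 < 10^{-3}

n = 5, u_n = 0.4062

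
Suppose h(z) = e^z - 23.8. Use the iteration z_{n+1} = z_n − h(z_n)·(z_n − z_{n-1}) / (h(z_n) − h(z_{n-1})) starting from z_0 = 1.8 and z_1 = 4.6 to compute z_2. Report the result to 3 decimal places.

2.332

h(1.8) = -17.75035, h(4.6) = 75.68432
z_2 = 4.60000 − 75.68432·(4.60000 − 1.80000) / (75.68432 − (-17.75035)) = 4.60000 − (211.91608)/(93.43467) = 2.33193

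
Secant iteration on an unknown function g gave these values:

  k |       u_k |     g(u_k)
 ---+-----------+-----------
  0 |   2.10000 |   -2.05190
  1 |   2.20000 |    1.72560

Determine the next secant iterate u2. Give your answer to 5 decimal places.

2.15432

u2 = 2.20000 − 1.72560·(2.20000 − 2.10000) / (1.72560 − (-2.05190))
   = 2.20000 − (0.1725600)/(3.7775000) = 2.1543190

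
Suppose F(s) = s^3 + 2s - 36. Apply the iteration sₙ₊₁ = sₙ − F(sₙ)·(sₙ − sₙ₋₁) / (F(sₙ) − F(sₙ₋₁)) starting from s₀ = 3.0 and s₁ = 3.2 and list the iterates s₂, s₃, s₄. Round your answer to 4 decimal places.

F(3.0) = -3.000000, F(3.2) = 3.168000
s₂ = 3.200000 − 3.168000·(3.200000 − 3.000000) / (3.168000 − (-3.000000)) = 3.200000 − (0.633600)/(6.168000) = 3.097276
F(3.097276) = -0.092904
s₃ = 3.097276 − (-0.092904)·(3.097276 − 3.200000) / (-0.092904 − 3.168000) = 3.097276 − (0.009543)/(-3.260904) = 3.100203
F(3.100203) = -0.002745
s₄ = 3.100203 − (-0.002745)·(3.100203 − 3.097276) / (-0.002745 − (-0.092904)) = 3.100203 − (-0.000008)/(0.090159) = 3.100292

3.0973, 3.1002, 3.1003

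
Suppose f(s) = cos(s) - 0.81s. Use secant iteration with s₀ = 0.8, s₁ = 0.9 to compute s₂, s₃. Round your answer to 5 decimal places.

0.83120, 0.83166

f(0.8) = 0.0487067, f(0.9) = -0.1073900
s₂ = 0.9000000 − (-0.1073900)·(0.9000000 − 0.8000000) / (-0.1073900 − 0.0487067) = 0.9000000 − (-0.0107390)/(-0.1560967) = 0.8312029
f(0.8312029) = 0.0007133
s₃ = 0.8312029 − 0.0007133·(0.8312029 − 0.9000000) / (0.0007133 − (-0.1073900)) = 0.8312029 − (-0.0000491)/(0.1081033) = 0.8316568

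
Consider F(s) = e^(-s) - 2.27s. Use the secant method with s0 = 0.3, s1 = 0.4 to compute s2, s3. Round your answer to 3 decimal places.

F(0.3) = 0.05982, F(0.4) = -0.23768
s2 = 0.40000 − (-0.23768)·(0.40000 − 0.30000) / (-0.23768 − 0.05982) = 0.40000 − (-0.02377)/(-0.29750) = 0.32011
F(0.32011) = -0.00057
s3 = 0.32011 − (-0.00057)·(0.32011 − 0.40000) / (-0.00057 − (-0.23768)) = 0.32011 − (0.00005)/(0.23711) = 0.31991

0.320, 0.320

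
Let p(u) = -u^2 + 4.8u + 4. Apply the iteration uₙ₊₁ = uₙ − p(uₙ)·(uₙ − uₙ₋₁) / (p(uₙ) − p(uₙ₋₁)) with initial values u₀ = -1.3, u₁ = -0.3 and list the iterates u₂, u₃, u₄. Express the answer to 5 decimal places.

-0.68594, -0.72690, -0.72408

p(-1.3) = -3.9300000, p(-0.3) = 2.4700000
u₂ = -0.3000000 − 2.4700000·(-0.3000000 − (-1.3000000)) / (2.4700000 − (-3.9300000)) = -0.3000000 − (2.4700000)/(6.4000000) = -0.6859375
p(-0.6859375) = 0.2369897
u₃ = -0.6859375 − 0.2369897·(-0.6859375 − (-0.3000000)) / (0.2369897 − 2.4700000) = -0.6859375 − (-0.0914632)/(-2.2330103) = -0.7268971
p(-0.7268971) = -0.0174855
u₄ = -0.7268971 − (-0.0174855)·(-0.7268971 − (-0.6859375)) / (-0.0174855 − 0.2369897) = -0.7268971 − (0.0007162)/(-0.2544753) = -0.7240827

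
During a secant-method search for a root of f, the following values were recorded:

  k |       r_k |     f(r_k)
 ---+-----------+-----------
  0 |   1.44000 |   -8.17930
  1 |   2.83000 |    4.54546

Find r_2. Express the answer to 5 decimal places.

r_2 = 2.83000 − 4.54546·(2.83000 − 1.44000) / (4.54546 − (-8.17930))
   = 2.83000 − (6.3181894)/(12.7247600) = 2.3334728

2.33347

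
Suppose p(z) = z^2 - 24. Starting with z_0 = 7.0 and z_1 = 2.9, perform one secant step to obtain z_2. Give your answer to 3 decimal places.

4.475

p(7.0) = 25.00000, p(2.9) = -15.59000
z_2 = 2.90000 − (-15.59000)·(2.90000 − 7.00000) / (-15.59000 − 25.00000) = 2.90000 − (63.91900)/(-40.59000) = 4.47475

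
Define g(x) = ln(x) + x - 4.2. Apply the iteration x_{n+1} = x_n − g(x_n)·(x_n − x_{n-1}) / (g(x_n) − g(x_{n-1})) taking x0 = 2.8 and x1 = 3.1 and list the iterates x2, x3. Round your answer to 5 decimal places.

g(2.8) = -0.3703806, g(3.1) = 0.0314021
x2 = 3.1000000 − 0.0314021·(3.1000000 − 2.8000000) / (0.0314021 − (-0.3703806)) = 3.1000000 − (0.0094206)/(0.4017827) = 3.0765529
g(3.0765529) = 0.0003627
x3 = 3.0765529 − 0.0003627·(3.0765529 − 3.1000000) / (0.0003627 − 0.0314021) = 3.0765529 − (-0.0000085)/(-0.0310394) = 3.0762789

3.07655, 3.07628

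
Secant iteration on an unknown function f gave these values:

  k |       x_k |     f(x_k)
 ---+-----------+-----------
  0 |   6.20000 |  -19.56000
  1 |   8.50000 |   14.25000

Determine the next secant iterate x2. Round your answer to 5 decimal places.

x2 = 8.50000 − 14.25000·(8.50000 − 6.20000) / (14.25000 − (-19.56000))
   = 8.50000 − (32.7750000)/(33.8100000) = 7.5306122

7.53061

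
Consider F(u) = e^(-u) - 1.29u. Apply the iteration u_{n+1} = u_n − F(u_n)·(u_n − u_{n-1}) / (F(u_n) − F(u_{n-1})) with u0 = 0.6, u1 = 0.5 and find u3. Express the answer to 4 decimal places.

0.4798

F(0.6) = -0.225188, F(0.5) = -0.038469
u2 = 0.500000 − (-0.038469)·(0.500000 − 0.600000) / (-0.038469 − (-0.225188)) = 0.500000 − (0.003847)/(0.186719) = 0.479397
F(0.479397) = 0.000734
u3 = 0.479397 − 0.000734·(0.479397 − 0.500000) / (0.000734 − (-0.038469)) = 0.479397 − (-0.000015)/(0.039203) = 0.479783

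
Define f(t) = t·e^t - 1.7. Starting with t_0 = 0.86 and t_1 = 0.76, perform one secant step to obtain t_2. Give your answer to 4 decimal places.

0.7784

f(0.86) = 0.332318, f(0.76) = -0.074910
t_2 = 0.760000 − (-0.074910)·(0.760000 − 0.860000) / (-0.074910 − 0.332318) = 0.760000 − (0.007491)/(-0.407228) = 0.778395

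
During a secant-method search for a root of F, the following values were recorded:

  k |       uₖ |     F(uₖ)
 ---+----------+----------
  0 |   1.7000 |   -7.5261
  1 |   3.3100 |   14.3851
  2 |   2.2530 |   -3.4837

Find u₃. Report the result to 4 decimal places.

u₃ = 2.2530 − (-3.4837)·(2.2530 − 3.3100) / (-3.4837 − 14.3851)
   = 2.2530 − (3.682271)/(-17.868800) = 2.459073

2.4591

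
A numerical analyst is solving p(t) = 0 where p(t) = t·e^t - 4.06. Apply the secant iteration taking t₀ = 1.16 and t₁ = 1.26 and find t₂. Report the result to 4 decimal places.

p(1.16) = -0.359677, p(1.26) = 0.382031
t₂ = 1.260000 − 0.382031·(1.260000 − 1.160000) / (0.382031 − (-0.359677)) = 1.260000 − (0.038203)/(0.741708) = 1.208493

1.2085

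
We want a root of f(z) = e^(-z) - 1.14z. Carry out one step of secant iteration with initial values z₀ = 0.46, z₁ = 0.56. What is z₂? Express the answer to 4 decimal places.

0.5214

f(0.46) = 0.106884, f(0.56) = -0.067191
z₂ = 0.560000 − (-0.067191)·(0.560000 − 0.460000) / (-0.067191 − 0.106884) = 0.560000 − (-0.006719)/(-0.174075) = 0.521401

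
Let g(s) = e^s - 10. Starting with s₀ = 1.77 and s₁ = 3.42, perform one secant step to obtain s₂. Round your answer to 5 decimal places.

g(1.77) = -4.1291466, g(3.42) = 20.5694150
s₂ = 3.4200000 − 20.5694150·(3.4200000 − 1.7700000) / (20.5694150 − (-4.1291466)) = 3.4200000 − (33.9395348)/(24.6985617) = 2.0458497

2.04585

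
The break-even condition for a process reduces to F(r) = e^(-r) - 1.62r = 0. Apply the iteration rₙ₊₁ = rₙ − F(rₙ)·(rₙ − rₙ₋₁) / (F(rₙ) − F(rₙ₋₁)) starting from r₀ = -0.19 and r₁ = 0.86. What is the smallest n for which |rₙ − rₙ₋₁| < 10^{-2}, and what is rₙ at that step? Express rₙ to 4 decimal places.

F(-0.19) = 1.517050, F(0.86) = -0.970038
r₂ = 0.860000 − (-0.970038)·(1.050000)/(-2.487088) = 0.450469;  |Δ| = 0.409531
F(0.450469) = -0.092430
r₃ = 0.450469 − (-0.092430)·(-0.409531)/(0.877608) = 0.407337;  |Δ| = 0.043132
F(0.407337) = 0.005535
r₄ = 0.407337 − 0.005535·(-0.043132)/(0.097965) = 0.409774;  |Δ| = 0.002437
|r₄ − r₃| = 0.002437 < 10^{-2}

n = 4, rₙ = 0.4098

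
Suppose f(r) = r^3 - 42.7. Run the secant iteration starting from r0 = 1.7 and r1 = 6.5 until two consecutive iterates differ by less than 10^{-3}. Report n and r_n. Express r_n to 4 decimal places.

f(1.7) = -37.787000, f(6.5) = 231.925000
r2 = 6.500000 − 231.925000·(4.800000)/(269.712000) = 2.372486;  |Δ| = 4.127514
f(2.372486) = -29.346009
r3 = 2.372486 − (-29.346009)·(-4.127514)/(-261.271009) = 2.836089;  |Δ| = 0.463603
f(2.836089) = -19.888191
r4 = 2.836089 − (-19.888191)·(0.463603)/(9.457817) = 3.810968;  |Δ| = 0.974879
f(3.810968) = 12.648522
r5 = 3.810968 − 12.648522·(0.974879)/(32.536713) = 3.431988;  |Δ| = 0.378980
f(3.431988) = -2.276190
r6 = 3.431988 − (-2.276190)·(-0.378980)/(-14.924712) = 3.489787;  |Δ| = 0.057799
f(3.489787) = -0.199242
r7 = 3.489787 − (-0.199242)·(0.057799)/(2.076948) = 3.495331;  |Δ| = 0.005545
f(3.495331) = 0.003659
r8 = 3.495331 − 0.003659·(0.005545)/(0.202901) = 3.495231;  |Δ| = 0.000100
|r8 − r7| = 0.000100 < 10^{-3}

n = 8, r_n = 3.4952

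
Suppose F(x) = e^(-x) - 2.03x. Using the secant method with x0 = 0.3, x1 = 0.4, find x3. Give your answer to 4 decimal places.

0.3479

F(0.3) = 0.131818, F(0.4) = -0.141680
x2 = 0.400000 − (-0.141680)·(0.400000 − 0.300000) / (-0.141680 − 0.131818) = 0.400000 − (-0.014168)/(-0.273498) = 0.348197
F(0.348197) = -0.000880
x3 = 0.348197 − (-0.000880)·(0.348197 − 0.400000) / (-0.000880 − (-0.141680)) = 0.348197 − (0.000046)/(0.140800) = 0.347873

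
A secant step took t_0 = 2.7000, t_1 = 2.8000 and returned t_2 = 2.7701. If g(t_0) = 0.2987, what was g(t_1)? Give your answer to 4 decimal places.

-0.1274

The secant line through (2.7000, 0.2987) and (2.8000, g(t_1)) crosses zero at t_2 = 2.7701.
So (2.7000, 0.2987), (2.8000, g(t_1)), (2.7701, 0) are collinear:
g(t_1) = 0.2987 · (2.8000 − 2.7701) / (2.7000 − 2.7701) = 0.2987 · (0.029900)/(-0.070100) = -0.127406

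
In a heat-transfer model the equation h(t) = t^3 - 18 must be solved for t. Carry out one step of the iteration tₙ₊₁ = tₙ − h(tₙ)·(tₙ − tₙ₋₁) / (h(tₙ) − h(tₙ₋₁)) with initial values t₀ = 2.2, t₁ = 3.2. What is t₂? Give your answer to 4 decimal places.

2.5324

h(2.2) = -7.352000, h(3.2) = 14.768000
t₂ = 3.200000 − 14.768000·(3.200000 − 2.200000) / (14.768000 − (-7.352000)) = 3.200000 − (14.768000)/(22.120000) = 2.532369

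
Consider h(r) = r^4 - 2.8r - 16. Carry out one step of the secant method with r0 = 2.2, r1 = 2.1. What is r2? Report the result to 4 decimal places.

2.1658

h(2.2) = 1.265600, h(2.1) = -2.431900
r2 = 2.100000 − (-2.431900)·(2.100000 − 2.200000) / (-2.431900 − 1.265600) = 2.100000 − (0.243190)/(-3.697500) = 2.165771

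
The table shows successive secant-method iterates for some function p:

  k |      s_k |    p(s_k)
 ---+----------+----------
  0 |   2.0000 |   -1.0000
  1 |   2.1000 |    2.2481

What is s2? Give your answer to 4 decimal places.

2.0308

s2 = 2.1000 − 2.2481·(2.1000 − 2.0000) / (2.2481 − (-1.0000))
   = 2.1000 − (0.224810)/(3.248100) = 2.030787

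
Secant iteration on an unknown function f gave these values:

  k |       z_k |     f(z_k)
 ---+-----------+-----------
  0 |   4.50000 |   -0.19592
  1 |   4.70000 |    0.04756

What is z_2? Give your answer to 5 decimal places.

4.66093

z_2 = 4.70000 − 0.04756·(4.70000 − 4.50000) / (0.04756 − (-0.19592))
   = 4.70000 − (0.0095120)/(0.2434800) = 4.6609331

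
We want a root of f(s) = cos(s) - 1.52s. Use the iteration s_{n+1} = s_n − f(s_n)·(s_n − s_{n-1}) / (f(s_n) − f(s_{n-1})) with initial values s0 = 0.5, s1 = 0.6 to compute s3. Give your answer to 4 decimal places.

f(0.5) = 0.117583, f(0.6) = -0.086664
s2 = 0.600000 − (-0.086664)·(0.600000 − 0.500000) / (-0.086664 − 0.117583) = 0.600000 − (-0.008666)/(-0.204247) = 0.557569
f(0.557569) = 0.001039
s3 = 0.557569 − 0.001039·(0.557569 − 0.600000) / (0.001039 − (-0.086664)) = 0.557569 − (-0.000044)/(0.087704) = 0.558072

0.5581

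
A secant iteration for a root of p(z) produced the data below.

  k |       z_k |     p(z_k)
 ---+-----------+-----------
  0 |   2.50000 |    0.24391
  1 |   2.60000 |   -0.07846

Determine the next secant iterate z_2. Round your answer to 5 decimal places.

z_2 = 2.60000 − (-0.07846)·(2.60000 − 2.50000) / (-0.07846 − 0.24391)
   = 2.60000 − (-0.0078460)/(-0.3223700) = 2.5756615

2.57566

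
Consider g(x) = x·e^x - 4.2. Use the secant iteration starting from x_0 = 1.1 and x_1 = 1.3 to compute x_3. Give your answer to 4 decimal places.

g(1.1) = -0.895417, g(1.3) = 0.570086
x_2 = 1.300000 − 0.570086·(1.300000 − 1.100000) / (0.570086 − (-0.895417)) = 1.300000 − (0.114017)/(1.465503) = 1.222199
g(1.222199) = -0.051067
x_3 = 1.222199 − (-0.051067)·(1.222199 − 1.300000) / (-0.051067 − 0.570086) = 1.222199 − (0.003973)/(-0.621152) = 1.228596

1.2286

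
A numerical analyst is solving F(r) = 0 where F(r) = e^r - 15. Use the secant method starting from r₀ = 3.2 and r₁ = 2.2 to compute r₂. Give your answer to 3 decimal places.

2.585

F(3.2) = 9.53253, F(2.2) = -5.97499
r₂ = 2.20000 − (-5.97499)·(2.20000 − 3.20000) / (-5.97499 − 9.53253) = 2.20000 − (5.97499)/(-15.50752) = 2.58530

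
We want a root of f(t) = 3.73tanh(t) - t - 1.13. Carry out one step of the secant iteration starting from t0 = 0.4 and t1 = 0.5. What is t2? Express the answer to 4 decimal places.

f(0.4) = -0.112790, f(0.5) = 0.093697
t2 = 0.500000 − 0.093697·(0.500000 − 0.400000) / (0.093697 − (-0.112790)) = 0.500000 − (0.009370)/(0.206487) = 0.454623

0.4546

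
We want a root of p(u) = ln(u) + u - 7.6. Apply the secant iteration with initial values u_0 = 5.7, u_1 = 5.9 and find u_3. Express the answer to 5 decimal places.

5.83596

p(5.7) = -0.1595338, p(5.9) = 0.0749524
u_2 = 5.9000000 − 0.0749524·(5.9000000 − 5.7000000) / (0.0749524 − (-0.1595338)) = 5.9000000 − (0.0149905)/(0.2344862) = 5.8360710
p(5.8360710) = 0.0001288
u_3 = 5.8360710 − 0.0001288·(5.8360710 − 5.9000000) / (0.0001288 − 0.0749524) = 5.8360710 − (-0.0000082)/(-0.0748236) = 5.8359610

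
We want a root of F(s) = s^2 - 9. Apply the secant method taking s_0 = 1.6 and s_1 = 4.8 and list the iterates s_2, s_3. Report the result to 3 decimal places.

2.606, 2.904

F(1.6) = -6.44000, F(4.8) = 14.04000
s_2 = 4.80000 − 14.04000·(4.80000 − 1.60000) / (14.04000 − (-6.44000)) = 4.80000 − (44.92800)/(20.48000) = 2.60625
F(2.60625) = -2.20746
s_3 = 2.60625 − (-2.20746)·(2.60625 − 4.80000) / (-2.20746 − 14.04000) = 2.60625 − (4.84262)/(-16.24746) = 2.90430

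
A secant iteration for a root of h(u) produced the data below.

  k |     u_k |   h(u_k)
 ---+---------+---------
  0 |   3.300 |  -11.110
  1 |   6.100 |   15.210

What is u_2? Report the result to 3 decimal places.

4.482

u_2 = 6.100 − 15.210·(6.100 − 3.300) / (15.210 − (-11.110))
   = 6.100 − (42.58800)/(26.32000) = 4.48191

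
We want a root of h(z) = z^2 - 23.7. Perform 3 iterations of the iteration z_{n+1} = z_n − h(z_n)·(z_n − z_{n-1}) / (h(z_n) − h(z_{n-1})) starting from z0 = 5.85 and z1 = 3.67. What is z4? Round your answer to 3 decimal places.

4.868

h(5.85) = 10.52250, h(3.67) = -10.23110
z2 = 3.67000 − (-10.23110)·(3.67000 − 5.85000) / (-10.23110 − 10.52250) = 3.67000 − (22.30380)/(-20.75360) = 4.74470
h(4.74470) = -1.18787
z3 = 4.74470 − (-1.18787)·(4.74470 − 3.67000) / (-1.18787 − (-10.23110)) = 4.74470 − (-1.27659)/(9.04323) = 4.88586
h(4.88586) = 0.17164
z4 = 4.88586 − 0.17164·(4.88586 − 4.74470) / (0.17164 − (-1.18787)) = 4.88586 − (0.02423)/(1.35950) = 4.86804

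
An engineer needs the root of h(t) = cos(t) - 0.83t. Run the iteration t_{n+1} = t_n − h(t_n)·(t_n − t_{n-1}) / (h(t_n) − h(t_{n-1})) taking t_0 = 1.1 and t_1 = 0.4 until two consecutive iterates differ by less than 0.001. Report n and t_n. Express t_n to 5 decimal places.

n = 5, t_n = 0.82104

h(1.1) = -0.4594039, h(0.4) = 0.5890610
t_2 = 0.4000000 − 0.5890610·(-0.7000000)/(1.0484649) = 0.7932823;  |Δ| = 0.3932823
h(0.7932823) = 0.0430856
t_3 = 0.7932823 − 0.0430856·(0.3932823)/(-0.5459754) = 0.8243182;  |Δ| = 0.0310358
h(0.8243182) = -0.0051264
t_4 = 0.8243182 − (-0.0051264)·(0.0310358)/(-0.0482120) = 0.8210181;  |Δ| = 0.0033001
h(0.8210181) = 0.0000315
t_5 = 0.8210181 − 0.0000315·(-0.0033001)/(0.0051579) = 0.8210382;  |Δ| = 0.0000201
|t_5 − t_4| = 0.0000201 < 0.001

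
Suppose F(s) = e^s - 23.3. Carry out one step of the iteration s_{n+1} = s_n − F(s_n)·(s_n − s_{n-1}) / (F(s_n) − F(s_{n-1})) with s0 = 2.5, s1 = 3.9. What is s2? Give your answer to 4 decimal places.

F(2.5) = -11.117506, F(3.9) = 26.102449
s2 = 3.900000 − 26.102449·(3.900000 − 2.500000) / (26.102449 − (-11.117506)) = 3.900000 − (36.543429)/(37.219955) = 2.918176

2.9182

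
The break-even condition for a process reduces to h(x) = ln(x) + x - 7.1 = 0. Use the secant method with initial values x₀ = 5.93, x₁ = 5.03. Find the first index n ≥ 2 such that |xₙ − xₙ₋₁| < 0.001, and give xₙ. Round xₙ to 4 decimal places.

h(5.93) = 0.610024, h(5.03) = -0.454580
x₂ = 5.030000 − (-0.454580)·(-0.900000)/(-1.064604) = 5.414295;  |Δ| = 0.384295
h(5.414295) = 0.003338
x₃ = 5.414295 − 0.003338·(0.384295)/(0.457918) = 5.411494;  |Δ| = 0.002801
h(5.411494) = 0.000019
x₄ = 5.411494 − 0.000019·(-0.002801)/(-0.003318) = 5.411478;  |Δ| = 0.000016
|x₄ − x₃| = 0.000016 < 0.001

n = 4, xₙ = 5.4115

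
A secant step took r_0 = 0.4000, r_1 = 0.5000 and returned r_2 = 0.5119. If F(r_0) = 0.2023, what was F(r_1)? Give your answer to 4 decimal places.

0.0215

The secant line through (0.4000, 0.2023) and (0.5000, F(r_1)) crosses zero at r_2 = 0.5119.
So (0.4000, 0.2023), (0.5000, F(r_1)), (0.5119, 0) are collinear:
F(r_1) = 0.2023 · (0.5000 − 0.5119) / (0.4000 − 0.5119) = 0.2023 · (-0.011900)/(-0.111900) = 0.021514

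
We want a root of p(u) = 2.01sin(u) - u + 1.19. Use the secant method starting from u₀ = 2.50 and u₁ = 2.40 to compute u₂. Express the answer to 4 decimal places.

2.4580

p(2.50) = -0.107071, p(2.40) = 0.147681
u₂ = 2.400000 − 0.147681·(2.400000 − 2.500000) / (0.147681 − (-0.107071)) = 2.400000 − (-0.014768)/(0.254752) = 2.457970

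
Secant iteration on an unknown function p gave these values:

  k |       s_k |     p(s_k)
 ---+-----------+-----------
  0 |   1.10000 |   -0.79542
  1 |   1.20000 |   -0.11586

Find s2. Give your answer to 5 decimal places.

1.21705

s2 = 1.20000 − (-0.11586)·(1.20000 − 1.10000) / (-0.11586 − (-0.79542))
   = 1.20000 − (-0.0115860)/(0.6795600) = 1.2170493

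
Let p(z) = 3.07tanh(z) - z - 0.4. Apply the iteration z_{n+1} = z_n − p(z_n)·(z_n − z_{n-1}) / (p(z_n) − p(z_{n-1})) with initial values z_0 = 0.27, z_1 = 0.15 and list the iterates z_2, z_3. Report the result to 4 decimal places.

p(0.27) = 0.139328, p(0.15) = -0.092923
z_2 = 0.150000 − (-0.092923)·(0.150000 − 0.270000) / (-0.092923 − 0.139328) = 0.150000 − (0.011151)/(-0.232251) = 0.198012
p(0.198012) = 0.002062
z_3 = 0.198012 − 0.002062·(0.198012 − 0.150000) / (0.002062 − (-0.092923)) = 0.198012 − (0.000099)/(0.094985) = 0.196969

0.1980, 0.1970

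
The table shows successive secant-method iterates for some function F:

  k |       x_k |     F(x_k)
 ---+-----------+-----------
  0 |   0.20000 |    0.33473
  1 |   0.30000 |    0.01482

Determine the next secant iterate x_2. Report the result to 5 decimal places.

x_2 = 0.30000 − 0.01482·(0.30000 − 0.20000) / (0.01482 − 0.33473)
   = 0.30000 − (0.0014820)/(-0.3199100) = 0.3046326

0.30463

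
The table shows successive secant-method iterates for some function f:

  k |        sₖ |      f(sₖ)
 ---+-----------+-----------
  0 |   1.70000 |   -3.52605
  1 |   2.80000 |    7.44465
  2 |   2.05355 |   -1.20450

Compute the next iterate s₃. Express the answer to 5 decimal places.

2.15750

s₃ = 2.05355 − (-1.20450)·(2.05355 − 2.80000) / (-1.20450 − 7.44465)
   = 2.05355 − (0.8990990)/(-8.6491500) = 2.1575023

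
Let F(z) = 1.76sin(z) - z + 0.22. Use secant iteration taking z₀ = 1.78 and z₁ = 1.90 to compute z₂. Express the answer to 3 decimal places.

F(1.78) = 0.16163, F(1.90) = -0.01451
z₂ = 1.90000 − (-0.01451)·(1.90000 − 1.78000) / (-0.01451 − 0.16163) = 1.90000 − (-0.00174)/(-0.17614) = 1.89011

1.890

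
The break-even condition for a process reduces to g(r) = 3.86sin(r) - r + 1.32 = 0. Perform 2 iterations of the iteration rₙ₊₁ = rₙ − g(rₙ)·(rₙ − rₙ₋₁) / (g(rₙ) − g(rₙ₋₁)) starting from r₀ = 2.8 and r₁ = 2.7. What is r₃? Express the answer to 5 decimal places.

g(2.8) = -0.1869457, g(2.7) = 0.2696863
r₂ = 2.7000000 − 0.2696863·(2.7000000 − 2.8000000) / (0.2696863 − (-0.1869457)) = 2.7000000 − (-0.0269686)/(0.4566321) = 2.7590599
g(2.7590599) = 0.0017676
r₃ = 2.7590599 − 0.0017676·(2.7590599 − 2.7000000) / (0.0017676 − 0.2696863) = 2.7590599 − (0.0001044)/(-0.2679187) = 2.7594495

2.75945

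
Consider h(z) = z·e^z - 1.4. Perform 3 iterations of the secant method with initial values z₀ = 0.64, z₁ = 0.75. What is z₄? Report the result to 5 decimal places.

h(0.64) = -0.1862522, h(0.75) = 0.1877500
z₂ = 0.7500000 − 0.1877500·(0.7500000 − 0.6400000) / (0.1877500 − (-0.1862522)) = 0.7500000 − (0.0206525)/(0.3740022) = 0.6947797
h(0.6947797) = -0.0081701
z₃ = 0.6947797 − (-0.0081701)·(0.6947797 − 0.7500000) / (-0.0081701 − 0.1877500) = 0.6947797 − (0.0004512)/(-0.1959201) = 0.6970825
h(0.6970825) = -0.0003377
z₄ = 0.6970825 − (-0.0003377)·(0.6970825 − 0.6947797) / (-0.0003377 − (-0.0081701)) = 0.6970825 − (-0.0000008)/(0.0078324) = 0.6971818

0.69718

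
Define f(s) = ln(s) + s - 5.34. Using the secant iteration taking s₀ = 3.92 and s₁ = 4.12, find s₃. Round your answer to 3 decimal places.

3.963

f(3.92) = -0.05391, f(4.12) = 0.19585
s₂ = 4.12000 − 0.19585·(4.12000 − 3.92000) / (0.19585 − (-0.05391)) = 4.12000 − (0.03917)/(0.24976) = 3.96317
f(3.96317) = 0.00021
s₃ = 3.96317 − 0.00021·(3.96317 − 4.12000) / (0.00021 − 0.19585) = 3.96317 − (-0.00003)/(-0.19564) = 3.96300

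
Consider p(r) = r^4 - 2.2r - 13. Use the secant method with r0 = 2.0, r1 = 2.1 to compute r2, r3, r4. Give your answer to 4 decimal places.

2.0434, 2.0452, 2.0453

p(2.0) = -1.400000, p(2.1) = 1.828100
r2 = 2.100000 − 1.828100·(2.100000 − 2.000000) / (1.828100 − (-1.400000)) = 2.100000 − (0.182810)/(3.228100) = 2.043369
p(2.043369) = -0.061802
r3 = 2.043369 − (-0.061802)·(2.043369 − 2.100000) / (-0.061802 − 1.828100) = 2.043369 − (0.003500)/(-1.889902) = 2.045221
p(2.045221) = -0.002590
r4 = 2.045221 − (-0.002590)·(2.045221 − 2.043369) / (-0.002590 − (-0.061802)) = 2.045221 − (-0.000005)/(0.059211) = 2.045302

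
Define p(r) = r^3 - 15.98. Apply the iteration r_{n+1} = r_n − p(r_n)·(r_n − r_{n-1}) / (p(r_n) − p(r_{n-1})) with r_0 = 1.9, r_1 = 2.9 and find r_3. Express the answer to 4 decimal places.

p(1.9) = -9.121000, p(2.9) = 8.409000
r_2 = 2.900000 − 8.409000·(2.900000 − 1.900000) / (8.409000 − (-9.121000)) = 2.900000 − (8.409000)/(17.530000) = 2.420308
p(2.420308) = -1.802099
r_3 = 2.420308 − (-1.802099)·(2.420308 − 2.900000) / (-1.802099 − 8.409000) = 2.420308 − (0.864453)/(-10.211099) = 2.504966

2.5050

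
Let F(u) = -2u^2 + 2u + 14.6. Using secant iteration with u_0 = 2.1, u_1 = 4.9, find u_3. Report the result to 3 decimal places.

3.171

F(2.1) = 9.98000, F(4.9) = -23.62000
u_2 = 4.90000 − (-23.62000)·(4.90000 − 2.10000) / (-23.62000 − 9.98000) = 4.90000 − (-66.13600)/(-33.60000) = 2.93167
F(2.93167) = 3.27399
u_3 = 2.93167 − 3.27399·(2.93167 − 4.90000) / (3.27399 − (-23.62000)) = 2.93167 − (-6.44431)/(26.89399) = 3.17129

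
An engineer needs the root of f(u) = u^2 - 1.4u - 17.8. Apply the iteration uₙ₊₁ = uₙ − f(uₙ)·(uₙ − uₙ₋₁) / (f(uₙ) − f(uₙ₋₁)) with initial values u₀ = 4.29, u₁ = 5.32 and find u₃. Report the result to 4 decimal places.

f(4.29) = -5.401900, f(5.32) = 3.054400
u₂ = 5.320000 − 3.054400·(5.320000 − 4.290000) / (3.054400 − (-5.401900)) = 5.320000 − (3.146032)/(8.456300) = 4.947966
f(4.947966) = -0.244786
u₃ = 4.947966 − (-0.244786)·(4.947966 − 5.320000) / (-0.244786 − 3.054400) = 4.947966 − (0.091069)/(-3.299186) = 4.975569

4.9756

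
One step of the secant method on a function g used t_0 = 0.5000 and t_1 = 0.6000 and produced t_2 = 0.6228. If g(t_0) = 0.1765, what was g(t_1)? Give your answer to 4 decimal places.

The secant line through (0.5000, 0.1765) and (0.6000, g(t_1)) crosses zero at t_2 = 0.6228.
So (0.5000, 0.1765), (0.6000, g(t_1)), (0.6228, 0) are collinear:
g(t_1) = 0.1765 · (0.6000 − 0.6228) / (0.5000 − 0.6228) = 0.1765 · (-0.022800)/(-0.122800) = 0.032770

0.0328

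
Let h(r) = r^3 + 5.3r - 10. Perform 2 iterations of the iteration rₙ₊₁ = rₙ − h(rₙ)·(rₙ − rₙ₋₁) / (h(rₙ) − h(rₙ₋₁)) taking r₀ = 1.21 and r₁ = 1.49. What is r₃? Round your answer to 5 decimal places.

1.38498

h(1.21) = -1.8154390, h(1.49) = 1.2049490
r₂ = 1.4900000 − 1.2049490·(1.4900000 − 1.2100000) / (1.2049490 − (-1.8154390)) = 1.4900000 − (0.3373857)/(3.0203880) = 1.3782972
h(1.3782972) = -0.0766690
r₃ = 1.3782972 − (-0.0766690)·(1.3782972 − 1.4900000) / (-0.0766690 − 1.2049490) = 1.3782972 − (0.0085641)/(-1.2816180) = 1.3849795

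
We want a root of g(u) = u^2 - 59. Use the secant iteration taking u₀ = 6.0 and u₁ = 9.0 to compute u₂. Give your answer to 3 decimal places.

7.533

g(6.0) = -23.00000, g(9.0) = 22.00000
u₂ = 9.00000 − 22.00000·(9.00000 − 6.00000) / (22.00000 − (-23.00000)) = 9.00000 − (66.00000)/(45.00000) = 7.53333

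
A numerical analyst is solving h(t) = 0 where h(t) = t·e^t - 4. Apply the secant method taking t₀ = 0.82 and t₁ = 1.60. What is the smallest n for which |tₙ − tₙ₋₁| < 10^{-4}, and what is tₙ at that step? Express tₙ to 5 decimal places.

h(0.82) = -2.1381901, h(1.60) = 3.9248519
t₂ = 1.6000000 − 3.9248519·(0.7800000)/(6.0630420) = 1.0950745;  |Δ| = 0.5049255
h(1.0950745) = -0.7263783
t₃ = 1.0950745 − (-0.7263783)·(-0.5049255)/(-4.6512302) = 1.1739283;  |Δ| = 0.0788537
h(1.1739283) = -0.2027244
t₄ = 1.1739283 − (-0.2027244)·(0.0788537)/(0.5236540) = 1.2044552;  |Δ| = 0.0305270
h(1.2044552) = 0.0167882
t₅ = 1.2044552 − 0.0167882·(0.0305270)/(0.2195126) = 1.2021206;  |Δ| = 0.0023347
h(1.2021206) = -0.0003467
t₆ = 1.2021206 − (-0.0003467)·(-0.0023347)/(-0.0171349) = 1.2021678;  |Δ| = 0.0000472
|t₆ − t₅| = 0.0000472 < 10^{-4}

n = 6, tₙ = 1.20217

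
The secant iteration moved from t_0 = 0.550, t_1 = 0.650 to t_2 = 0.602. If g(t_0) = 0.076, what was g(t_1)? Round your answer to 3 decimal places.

-0.070

The secant line through (0.550, 0.076) and (0.650, g(t_1)) crosses zero at t_2 = 0.602.
So (0.550, 0.076), (0.650, g(t_1)), (0.602, 0) are collinear:
g(t_1) = 0.076 · (0.650 − 0.602) / (0.550 − 0.602) = 0.076 · (0.04800)/(-0.05200) = -0.07015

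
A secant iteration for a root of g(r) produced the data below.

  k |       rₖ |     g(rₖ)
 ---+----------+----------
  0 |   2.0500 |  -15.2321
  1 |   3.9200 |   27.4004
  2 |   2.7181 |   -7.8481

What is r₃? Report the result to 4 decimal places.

2.9857

r₃ = 2.7181 − (-7.8481)·(2.7181 − 3.9200) / (-7.8481 − 27.4004)
   = 2.7181 − (9.432631)/(-35.248500) = 2.985704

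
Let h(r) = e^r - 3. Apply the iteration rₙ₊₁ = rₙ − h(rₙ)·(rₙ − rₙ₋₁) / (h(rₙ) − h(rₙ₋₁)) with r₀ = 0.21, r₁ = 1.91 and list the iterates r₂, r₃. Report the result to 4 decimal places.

h(0.21) = -1.766322, h(1.91) = 3.753089
r₂ = 1.910000 − 3.753089·(1.910000 − 0.210000) / (3.753089 − (-1.766322)) = 1.910000 − (6.380251)/(5.519411) = 0.754034
h(0.754034) = -0.874443
r₃ = 0.754034 − (-0.874443)·(0.754034 − 1.910000) / (-0.874443 − 3.753089) = 0.754034 − (1.010826)/(-4.627531) = 0.972471

0.7540, 0.9725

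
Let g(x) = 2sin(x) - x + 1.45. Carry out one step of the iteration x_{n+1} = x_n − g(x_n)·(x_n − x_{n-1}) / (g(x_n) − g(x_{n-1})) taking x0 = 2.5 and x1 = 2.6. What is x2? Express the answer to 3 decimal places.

g(2.5) = 0.14694, g(2.6) = -0.11900
x2 = 2.60000 − (-0.11900)·(2.60000 − 2.50000) / (-0.11900 − 0.14694) = 2.60000 − (-0.01190)/(-0.26594) = 2.55525

2.555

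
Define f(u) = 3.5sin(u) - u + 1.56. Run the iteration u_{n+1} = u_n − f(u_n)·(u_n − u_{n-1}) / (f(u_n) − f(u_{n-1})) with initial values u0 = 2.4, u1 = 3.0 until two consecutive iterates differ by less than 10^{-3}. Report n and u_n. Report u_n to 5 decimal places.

n = 4, u_n = 2.78425

f(2.4) = 1.5241211, f(3.0) = -0.9460800
u2 = 3.0000000 − (-0.9460800)·(0.6000000)/(-2.4702011) = 2.7702017;  |Δ| = 0.2297983
f(2.7702017) = 0.0599899
u3 = 2.7702017 − 0.0599899·(-0.2297983)/(1.0060699) = 2.7839041;  |Δ| = 0.0137024
f(2.7839041) = 0.0014809
u4 = 2.7839041 − 0.0014809·(0.0137024)/(-0.0585090) = 2.7842509;  |Δ| = 0.0003468
|u4 − u3| = 0.0003468 < 10^{-3}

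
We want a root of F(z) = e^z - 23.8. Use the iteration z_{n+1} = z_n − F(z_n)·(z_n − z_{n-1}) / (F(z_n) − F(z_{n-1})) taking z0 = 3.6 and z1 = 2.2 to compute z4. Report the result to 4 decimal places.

F(3.6) = 12.798234, F(2.2) = -14.774987
z2 = 2.200000 − (-14.774987)·(2.200000 − 3.600000) / (-14.774987 − 12.798234) = 2.200000 − (20.684981)/(-27.573221) = 2.950184
F(2.950184) = -4.690536
z3 = 2.950184 − (-4.690536)·(2.950184 − 2.200000) / (-4.690536 − (-14.774987)) = 2.950184 − (-3.518764)/(10.084450) = 3.299113
F(3.299113) = 3.288610
z4 = 3.299113 − 3.288610·(3.299113 − 2.950184) / (3.288610 − (-4.690536)) = 3.299113 − (1.147494)/(7.979146) = 3.155302

3.1553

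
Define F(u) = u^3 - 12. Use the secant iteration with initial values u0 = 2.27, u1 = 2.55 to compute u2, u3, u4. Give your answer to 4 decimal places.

F(2.27) = -0.302917, F(2.55) = 4.581375
u2 = 2.550000 − 4.581375·(2.550000 − 2.270000) / (4.581375 − (-0.302917)) = 2.550000 − (1.282785)/(4.884292) = 2.287365
F(2.287365) = -0.032415
u3 = 2.287365 − (-0.032415)·(2.287365 − 2.550000) / (-0.032415 − 4.581375) = 2.287365 − (0.008513)/(-4.613790) = 2.289210
F(2.289210) = -0.003429
u4 = 2.289210 − (-0.003429)·(2.289210 − 2.287365) / (-0.003429 − (-0.032415)) = 2.289210 − (-0.000006)/(0.028985) = 2.289429

2.2874, 2.2892, 2.2894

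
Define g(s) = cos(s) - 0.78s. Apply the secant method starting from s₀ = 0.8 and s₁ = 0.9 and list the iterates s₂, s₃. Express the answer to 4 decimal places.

g(0.8) = 0.072707, g(0.9) = -0.080390
s₂ = 0.900000 − (-0.080390)·(0.900000 − 0.800000) / (-0.080390 − 0.072707) = 0.900000 − (-0.008039)/(-0.153097) = 0.847491
g(0.847491) = 0.000824
s₃ = 0.847491 − 0.000824·(0.847491 − 0.900000) / (0.000824 − (-0.080390)) = 0.847491 − (-0.000043)/(0.081214) = 0.848023

0.8475, 0.8480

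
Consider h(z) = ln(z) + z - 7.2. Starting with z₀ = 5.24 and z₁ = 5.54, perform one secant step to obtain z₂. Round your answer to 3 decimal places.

5.496

h(5.24) = -0.30368, h(5.54) = 0.05199
z₂ = 5.54000 − 0.05199·(5.54000 − 5.24000) / (0.05199 − (-0.30368)) = 5.54000 − (0.01560)/(0.35567) = 5.49614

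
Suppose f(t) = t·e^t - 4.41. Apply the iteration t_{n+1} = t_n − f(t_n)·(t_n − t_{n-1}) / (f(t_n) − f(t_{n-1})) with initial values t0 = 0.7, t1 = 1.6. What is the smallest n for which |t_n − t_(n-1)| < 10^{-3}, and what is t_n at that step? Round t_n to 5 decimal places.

f(0.7) = -3.0003731, f(1.6) = 3.5148519
t2 = 1.6000000 − 3.5148519·(0.9000000)/(6.5152250) = 1.1144655;  |Δ| = 0.4855345
f(1.1144655) = -1.0131777
t3 = 1.1144655 − (-1.0131777)·(-0.4855345)/(-4.5280296) = 1.2231072;  |Δ| = 0.1086417
f(1.2231072) = -0.2542138
t4 = 1.2231072 − (-0.2542138)·(0.1086417)/(0.7589640) = 1.2594965;  |Δ| = 0.0363894
f(1.2594965) = 0.0280211
t5 = 1.2594965 − 0.0280211·(0.0363894)/(0.2822349) = 1.2558837;  |Δ| = 0.0036128
f(1.2558837) = -0.0006683
t6 = 1.2558837 − (-0.0006683)·(-0.0036128)/(-0.0286894) = 1.2559678;  |Δ| = 0.0000842
|t6 − t5| = 0.0000842 < 10^{-3}

n = 6, t_n = 1.25597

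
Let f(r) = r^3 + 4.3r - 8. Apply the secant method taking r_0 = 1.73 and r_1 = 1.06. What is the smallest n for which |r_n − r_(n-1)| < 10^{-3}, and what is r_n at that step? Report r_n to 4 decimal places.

n = 5, r_n = 1.3225

f(1.73) = 4.616717, f(1.06) = -2.250984
r_2 = 1.060000 − (-2.250984)·(-0.670000)/(-6.867701) = 1.279602;  |Δ| = 0.219602
f(1.279602) = -0.402517
r_3 = 1.279602 − (-0.402517)·(0.219602)/(1.848467) = 1.327422;  |Δ| = 0.047820
f(1.327422) = 0.046894
r_4 = 1.327422 − 0.046894·(0.047820)/(0.449411) = 1.322432;  |Δ| = 0.004990
f(1.322432) = -0.000840
r_5 = 1.322432 − (-0.000840)·(-0.004990)/(-0.047734) = 1.322520;  |Δ| = 0.000088
|r_5 − r_4| = 0.000088 < 10^{-3}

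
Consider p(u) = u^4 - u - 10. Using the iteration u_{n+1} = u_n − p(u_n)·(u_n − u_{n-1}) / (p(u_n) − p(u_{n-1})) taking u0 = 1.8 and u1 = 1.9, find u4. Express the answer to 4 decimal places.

1.8556

p(1.8) = -1.302400, p(1.9) = 1.132100
u2 = 1.900000 − 1.132100·(1.900000 − 1.800000) / (1.132100 − (-1.302400)) = 1.900000 − (0.113210)/(2.434500) = 1.853498
p(1.853498) = -0.051157
u3 = 1.853498 − (-0.051157)·(1.853498 − 1.900000) / (-0.051157 − 1.132100) = 1.853498 − (0.002379)/(-1.183257) = 1.855508
p(1.855508) = -0.001876
u4 = 1.855508 − (-0.001876)·(1.855508 − 1.853498) / (-0.001876 − (-0.051157)) = 1.855508 − (-0.000004)/(0.049281) = 1.855585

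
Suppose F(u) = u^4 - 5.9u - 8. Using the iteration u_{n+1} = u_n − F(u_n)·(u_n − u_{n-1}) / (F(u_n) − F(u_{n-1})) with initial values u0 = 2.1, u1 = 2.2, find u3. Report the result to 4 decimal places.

F(2.1) = -0.941900, F(2.2) = 2.445600
u2 = 2.200000 − 2.445600·(2.200000 − 2.100000) / (2.445600 − (-0.941900)) = 2.200000 − (0.244560)/(3.387500) = 2.127805
F(2.127805) = -0.055298
u3 = 2.127805 − (-0.055298)·(2.127805 − 2.200000) / (-0.055298 − 2.445600) = 2.127805 − (0.003992)/(-2.500898) = 2.129401

2.1294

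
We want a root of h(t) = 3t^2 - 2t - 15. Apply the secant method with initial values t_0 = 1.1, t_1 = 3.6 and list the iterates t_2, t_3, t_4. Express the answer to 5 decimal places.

2.22149, 2.52140, 2.60076

h(1.1) = -13.5700000, h(3.6) = 16.6800000
t_2 = 3.6000000 − 16.6800000·(3.6000000 − 1.1000000) / (16.6800000 − (-13.5700000)) = 3.6000000 − (41.7000000)/(30.2500000) = 2.2214876
h(2.2214876) = -4.6379537
t_3 = 2.2214876 − (-4.6379537)·(2.2214876 − 3.6000000) / (-4.6379537 − 16.6800000) = 2.2214876 − (6.3934767)/(-21.3179537) = 2.5213980
h(2.5213980) = -0.9704519
t_4 = 2.5213980 − (-0.9704519)·(2.5213980 − 2.2214876) / (-0.9704519 − (-4.6379537)) = 2.5213980 − (-0.2910487)/(3.6675018) = 2.6007569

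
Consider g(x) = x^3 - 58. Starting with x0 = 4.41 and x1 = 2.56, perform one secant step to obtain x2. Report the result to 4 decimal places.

3.6654

g(4.41) = 27.766121, g(2.56) = -41.222784
x2 = 2.560000 − (-41.222784)·(2.560000 − 4.410000) / (-41.222784 − 27.766121) = 2.560000 − (76.262150)/(-68.988905) = 3.665426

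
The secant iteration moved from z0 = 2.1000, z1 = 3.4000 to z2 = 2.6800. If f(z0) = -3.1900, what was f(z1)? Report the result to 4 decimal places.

3.9600

The secant line through (2.1000, -3.1900) and (3.4000, f(z1)) crosses zero at z2 = 2.6800.
So (2.1000, -3.1900), (3.4000, f(z1)), (2.6800, 0) are collinear:
f(z1) = -3.1900 · (3.4000 − 2.6800) / (2.1000 − 2.6800) = -3.1900 · (0.720000)/(-0.580000) = 3.960000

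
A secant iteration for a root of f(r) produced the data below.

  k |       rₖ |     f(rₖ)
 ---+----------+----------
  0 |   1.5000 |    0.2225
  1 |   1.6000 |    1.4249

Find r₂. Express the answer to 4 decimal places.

r₂ = 1.6000 − 1.4249·(1.6000 − 1.5000) / (1.4249 − 0.2225)
   = 1.6000 − (0.142490)/(1.202400) = 1.481495

1.4815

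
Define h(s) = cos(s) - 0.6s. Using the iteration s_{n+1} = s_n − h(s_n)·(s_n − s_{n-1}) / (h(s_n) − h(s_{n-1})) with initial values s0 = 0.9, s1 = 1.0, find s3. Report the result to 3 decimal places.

0.958

h(0.9) = 0.08161, h(1.0) = -0.05970
s2 = 1.00000 − (-0.05970)·(1.00000 − 0.90000) / (-0.05970 − 0.08161) = 1.00000 − (-0.00597)/(-0.14131) = 0.95775
h(0.95775) = 0.00071
s3 = 0.95775 − 0.00071·(0.95775 − 1.00000) / (0.00071 − (-0.05970)) = 0.95775 − (-0.00003)/(0.06040) = 0.95825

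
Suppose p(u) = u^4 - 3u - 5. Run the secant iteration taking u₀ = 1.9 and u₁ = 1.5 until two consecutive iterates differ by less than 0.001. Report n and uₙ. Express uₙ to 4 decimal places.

p(1.9) = 2.332100, p(1.5) = -4.437500
u₂ = 1.500000 − (-4.437500)·(-0.400000)/(-6.769600) = 1.762202;  |Δ| = 0.262202
p(1.762202) = -0.643378
u₃ = 1.762202 − (-0.643378)·(0.262202)/(3.794122) = 1.806664;  |Δ| = 0.044462
p(1.806664) = 0.233926
u₄ = 1.806664 − 0.233926·(0.044462)/(0.877304) = 1.794808;  |Δ| = 0.011855
p(1.794808) = -0.007414
u₅ = 1.794808 − (-0.007414)·(-0.011855)/(-0.241341) = 1.795172;  |Δ| = 0.000364
|u₅ − u₄| = 0.000364 < 0.001

n = 5, uₙ = 1.7952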